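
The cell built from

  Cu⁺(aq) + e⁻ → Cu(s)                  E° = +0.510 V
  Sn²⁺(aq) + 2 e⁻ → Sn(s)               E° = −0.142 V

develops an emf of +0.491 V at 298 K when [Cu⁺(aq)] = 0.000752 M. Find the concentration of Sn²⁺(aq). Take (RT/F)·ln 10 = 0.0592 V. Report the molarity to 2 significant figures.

0.16 M

Cu⁺/Cu is the cathode (higher E°); E°cell = +0.510 − (−0.142) = +0.652 V with n = 2.
From the Nernst equation, log Q = n(E° − E)/0.0592 = 2·(+0.652 − (+0.491))/0.0592 = 5.439.
The balanced reaction is 2 Cu⁺(aq) + Sn(s) → 2 Cu(s) + Sn²⁺(aq), so Q = [Sn²⁺(aq)] / [Cu⁺(aq)]^2.
Isolating [Sn²⁺(aq)] in Q = 10^{5.439} yields log [Sn²⁺(aq)] = −0.809, i.e. 0.16 M.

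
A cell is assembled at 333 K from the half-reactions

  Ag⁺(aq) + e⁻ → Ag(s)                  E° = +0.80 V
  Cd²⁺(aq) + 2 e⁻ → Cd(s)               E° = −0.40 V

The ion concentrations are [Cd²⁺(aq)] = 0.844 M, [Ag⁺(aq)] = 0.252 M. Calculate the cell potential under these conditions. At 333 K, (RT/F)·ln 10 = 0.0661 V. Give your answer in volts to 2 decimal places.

+1.16 V

The Ag⁺/Ag couple has the more positive E°, so it is the cathode; Cd²⁺/Cd is the anode.
The standard potential is +0.80 − (−0.40) = +1.20 V and the balanced reaction transfers n = 2 electrons.
Balancing gives 2 Ag⁺(aq) + Cd(s) → 2 Ag(s) + Cd²⁺(aq); hence Q = [Cd²⁺(aq)] / [Ag⁺(aq)]^2 = 13.3 (log Q = 1.124).
By the Nernst equation, E = +1.20 − (0.0661/2)·(1.124) = +1.16 V.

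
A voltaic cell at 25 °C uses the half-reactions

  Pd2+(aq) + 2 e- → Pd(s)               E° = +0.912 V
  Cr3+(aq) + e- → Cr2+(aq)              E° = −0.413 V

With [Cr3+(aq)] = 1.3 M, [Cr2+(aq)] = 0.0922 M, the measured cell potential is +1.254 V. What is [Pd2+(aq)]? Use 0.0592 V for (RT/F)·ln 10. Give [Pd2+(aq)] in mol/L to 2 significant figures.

0.79 M

With Pd²⁺/Pd at the cathode and Cr³⁺/Cr²⁺ at the anode, E°cell = +0.912 − (−0.413) = +1.325 V (n = 2).
Rearranging E = E° − (0.0592/n)·log Q gives log Q = 2(+1.325 − (+1.254))/0.0592 = 2.399.
For Pd2+(aq) + 2 Cr2+(aq) → Pd(s) + 2 Cr3+(aq), the reaction quotient is Q = [Cr3+(aq)]^2 / ([Pd2+(aq)]·[Cr2+(aq)]^2).
Solving for the unknown gives log [Pd2+(aq)] = −0.101, so [Pd2+(aq)] ≈ 0.79 M.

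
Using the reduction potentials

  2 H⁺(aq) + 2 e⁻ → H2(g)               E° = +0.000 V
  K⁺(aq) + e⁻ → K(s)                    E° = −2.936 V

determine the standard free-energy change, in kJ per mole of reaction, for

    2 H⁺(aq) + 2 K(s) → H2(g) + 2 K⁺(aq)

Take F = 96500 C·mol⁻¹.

−567 kJ/mol

In the reaction as written H⁺(aq) is reduced, so the 2H⁺/H₂ couple is the cathode and K⁺/K is the anode.
E°cell = +0.000 − (−2.936) = +2.936 V; balancing electrons gives n = 2.
ΔG° = −nFE°cell = −(2)(96500)(+2.936) J/mol = −567 kJ/mol.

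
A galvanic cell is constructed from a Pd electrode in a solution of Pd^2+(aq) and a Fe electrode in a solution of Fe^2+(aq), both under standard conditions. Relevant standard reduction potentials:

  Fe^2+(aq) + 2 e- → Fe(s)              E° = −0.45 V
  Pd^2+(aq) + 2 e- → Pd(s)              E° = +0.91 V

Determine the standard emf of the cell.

+1.36 V

Of the two couples in this cell, the one with the more positive reduction potential is reduced at the cathode: here that is Pd²⁺/Pd (+0.91 V); Fe²⁺/Fe (−0.45 V) is the anode.
E°cell = E°(cathode) − E°(anode) = +0.91 − (−0.45) = +1.36 V.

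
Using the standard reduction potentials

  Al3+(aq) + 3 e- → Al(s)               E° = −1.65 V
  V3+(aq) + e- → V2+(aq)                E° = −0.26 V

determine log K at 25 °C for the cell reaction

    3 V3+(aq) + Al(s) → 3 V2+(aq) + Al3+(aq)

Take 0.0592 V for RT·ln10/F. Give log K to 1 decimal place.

The V³⁺/V²⁺ couple is reduced (cathode); E°cell = −0.26 − (−1.65) = +1.39 V with n = 3.
At equilibrium E = 0, so log K = nE°cell / 0.0592 = (3)(+1.39) / 0.0592 = 70.4.

log K = 70.4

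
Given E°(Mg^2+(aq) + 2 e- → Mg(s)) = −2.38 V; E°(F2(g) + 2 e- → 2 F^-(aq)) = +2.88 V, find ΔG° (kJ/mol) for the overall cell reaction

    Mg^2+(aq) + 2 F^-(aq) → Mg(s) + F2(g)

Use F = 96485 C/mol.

+1015 kJ/mol

In the reaction as written Mg^2+(aq) is reduced, so the Mg²⁺/Mg couple is the cathode and F₂/F⁻ is the anode.
E°cell = −2.38 − (+2.88) = −5.26 V; balancing electrons gives n = 2.
ΔG° = −nFE°cell = −(2)(96485)(−5.26) J/mol = +1015 kJ/mol.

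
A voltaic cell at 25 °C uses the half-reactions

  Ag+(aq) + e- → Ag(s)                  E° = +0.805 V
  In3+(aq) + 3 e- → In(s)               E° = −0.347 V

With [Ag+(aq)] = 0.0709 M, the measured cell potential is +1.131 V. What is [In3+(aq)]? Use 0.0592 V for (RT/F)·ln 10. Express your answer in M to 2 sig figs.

With Ag⁺/Ag at the cathode and In³⁺/In at the anode, E°cell = +0.805 − (−0.347) = +1.152 V (n = 3).
Rearranging E = E° − (0.0592/n)·log Q gives log Q = 3(+1.152 − (+1.131))/0.0592 = 1.064.
For 3 Ag+(aq) + In(s) → 3 Ag(s) + In3+(aq), the reaction quotient is Q = [In3+(aq)] / [Ag+(aq)]^3.
Isolating [In3+(aq)] in Q = 10^{1.064} yields log [In3+(aq)] = −2.384, i.e. 0.0041 M.

0.0041 M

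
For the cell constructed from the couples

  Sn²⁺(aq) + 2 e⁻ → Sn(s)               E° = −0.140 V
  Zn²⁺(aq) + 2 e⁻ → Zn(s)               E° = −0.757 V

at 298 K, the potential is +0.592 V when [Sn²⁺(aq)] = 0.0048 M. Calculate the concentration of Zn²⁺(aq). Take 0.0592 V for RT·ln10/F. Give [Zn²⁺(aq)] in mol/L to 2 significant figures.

0.034 M

With Sn²⁺/Sn at the cathode and Zn²⁺/Zn at the anode, E°cell = −0.140 − (−0.757) = +0.617 V (n = 2).
Since E = E° − (0.0592/n)·log Q, log Q = n(E° − E)/0.0592 = 0.845.
Balancing electrons gives Sn²⁺(aq) + Zn(s) → Sn(s) + Zn²⁺(aq); thus Q = [Zn²⁺(aq)] / [Sn²⁺(aq)].
Isolating [Zn²⁺(aq)] in Q = 10^{0.845} yields log [Zn²⁺(aq)] = −1.474, i.e. 0.034 M.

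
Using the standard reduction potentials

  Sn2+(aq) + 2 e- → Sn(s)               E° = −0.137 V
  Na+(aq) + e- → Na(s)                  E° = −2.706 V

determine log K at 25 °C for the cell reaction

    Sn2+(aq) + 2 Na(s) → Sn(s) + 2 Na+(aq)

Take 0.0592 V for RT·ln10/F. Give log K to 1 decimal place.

log K = 86.8

The Sn²⁺/Sn couple is reduced (cathode); E°cell = −0.137 − (−2.706) = +2.569 V with n = 2.
At equilibrium E = 0, so log K = nE°cell / 0.0592 = (2)(+2.569) / 0.0592 = 86.8.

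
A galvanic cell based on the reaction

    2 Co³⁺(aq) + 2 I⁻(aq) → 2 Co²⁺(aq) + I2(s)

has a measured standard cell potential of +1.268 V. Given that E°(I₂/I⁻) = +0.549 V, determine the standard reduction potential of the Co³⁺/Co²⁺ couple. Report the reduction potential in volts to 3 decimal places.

+1.817 V

In the reaction as written the Co³⁺/Co²⁺ couple is reduced (cathode) and I₂/I⁻ is oxidized (anode), so E°cell = E°(Co³⁺/Co²⁺) − E°(I₂/I⁻).
E°(Co³⁺/Co²⁺) = E°cell + E°(anode) = +1.268 + (+0.549) = +1.817 V.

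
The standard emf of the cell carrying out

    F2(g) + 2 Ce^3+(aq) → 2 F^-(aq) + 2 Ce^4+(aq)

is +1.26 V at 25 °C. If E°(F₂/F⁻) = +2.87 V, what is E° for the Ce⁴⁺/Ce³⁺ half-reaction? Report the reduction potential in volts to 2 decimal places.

In the reaction as written the F₂/F⁻ couple is reduced (cathode) and Ce⁴⁺/Ce³⁺ is oxidized (anode), so E°cell = E°(F₂/F⁻) − E°(Ce⁴⁺/Ce³⁺).
E°(Ce⁴⁺/Ce³⁺) = E°(cathode) − E°cell = +2.87 − (+1.26) = +1.61 V.

+1.61 V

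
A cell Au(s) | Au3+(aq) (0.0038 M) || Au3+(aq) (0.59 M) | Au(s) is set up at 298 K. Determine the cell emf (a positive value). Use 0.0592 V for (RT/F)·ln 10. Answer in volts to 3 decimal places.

0.043 V

For a concentration cell E°cell = 0, since both electrodes use the same couple.
The compartment with the higher Au3+(aq) concentration (0.59 M) acts as the cathode; ions are reduced there and produced at the dilute (0.0038 M) anode.
With n = 3, Ecell = −(0.0592/3)·log([dilute]/[conc]) = −(0.0592/3)·log(0.0038/0.59) = +0.043 V.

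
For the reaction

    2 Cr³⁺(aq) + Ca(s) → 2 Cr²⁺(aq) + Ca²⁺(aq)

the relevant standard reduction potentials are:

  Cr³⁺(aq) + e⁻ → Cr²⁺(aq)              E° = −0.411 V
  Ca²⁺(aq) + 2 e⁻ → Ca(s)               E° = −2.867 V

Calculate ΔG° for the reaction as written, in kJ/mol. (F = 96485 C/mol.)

−474 kJ/mol

In the reaction as written Cr³⁺(aq) is reduced, so the Cr³⁺/Cr²⁺ couple is the cathode and Ca²⁺/Ca is the anode.
E°cell = −0.411 − (−2.867) = +2.456 V; balancing electrons gives n = 2.
ΔG° = −nFE°cell = −(2)(96485)(+2.456) J/mol = −474 kJ/mol.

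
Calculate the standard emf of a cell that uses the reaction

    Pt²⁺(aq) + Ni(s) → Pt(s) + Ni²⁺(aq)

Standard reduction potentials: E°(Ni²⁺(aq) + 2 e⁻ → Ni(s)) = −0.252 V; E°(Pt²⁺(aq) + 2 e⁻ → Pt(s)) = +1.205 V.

Pt²⁺(aq) gains electrons, so the Pt²⁺/Pt couple is the cathode; the Ni²⁺/Ni couple is the anode.
E°cell = E°(cathode) − E°(anode) = +1.205 − (−0.252) = +1.457 V.

+1.457 V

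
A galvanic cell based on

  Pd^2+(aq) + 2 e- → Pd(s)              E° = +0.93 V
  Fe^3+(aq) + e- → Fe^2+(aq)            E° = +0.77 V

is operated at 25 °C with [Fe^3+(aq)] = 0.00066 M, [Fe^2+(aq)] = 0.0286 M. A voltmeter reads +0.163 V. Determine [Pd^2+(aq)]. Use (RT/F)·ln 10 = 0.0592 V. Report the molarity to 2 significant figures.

Pd²⁺/Pd is the cathode (higher E°); E°cell = +0.93 − (+0.77) = +0.16 V with n = 2.
Rearranging E = E° − (0.0592/n)·log Q gives log Q = 2(+0.16 − (+0.163))/0.0592 = −0.101.
For Pd^2+(aq) + 2 Fe^2+(aq) → Pd(s) + 2 Fe^3+(aq), the reaction quotient is Q = [Fe^3+(aq)]^2 / ([Pd^2+(aq)]·[Fe^2+(aq)]^2).
Isolating [Pd^2+(aq)] in Q = 10^{−0.101} yields log [Pd^2+(aq)] = −3.173, i.e. 0.00067 M.

0.00067 M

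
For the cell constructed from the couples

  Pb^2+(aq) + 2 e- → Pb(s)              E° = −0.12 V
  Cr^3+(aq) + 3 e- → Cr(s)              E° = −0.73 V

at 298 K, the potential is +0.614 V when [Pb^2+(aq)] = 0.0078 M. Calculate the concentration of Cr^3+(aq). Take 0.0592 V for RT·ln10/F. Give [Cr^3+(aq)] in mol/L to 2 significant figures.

0.00043 M

Pb²⁺/Pb is the cathode (higher E°); E°cell = −0.12 − (−0.73) = +0.61 V with n = 6.
Since E = E° − (0.0592/n)·log Q, log Q = n(E° − E)/0.0592 = −0.405.
The balanced reaction is 3 Pb^2+(aq) + 2 Cr(s) → 3 Pb(s) + 2 Cr^3+(aq), so Q = [Cr^3+(aq)]^2 / [Pb^2+(aq)]^3.
Isolating [Cr^3+(aq)] in Q = 10^{−0.405} yields log [Cr^3+(aq)] = −3.364, i.e. 0.00043 M.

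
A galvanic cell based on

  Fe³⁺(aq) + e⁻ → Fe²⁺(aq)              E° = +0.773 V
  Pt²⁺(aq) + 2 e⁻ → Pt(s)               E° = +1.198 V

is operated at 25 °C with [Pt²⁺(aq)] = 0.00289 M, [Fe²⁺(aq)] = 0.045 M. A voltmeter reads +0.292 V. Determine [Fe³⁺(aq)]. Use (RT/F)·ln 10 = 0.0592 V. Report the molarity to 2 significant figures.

0.43 M

With Pt²⁺/Pt at the cathode and Fe³⁺/Fe²⁺ at the anode, E°cell = +1.198 − (+0.773) = +0.425 V (n = 2).
Rearranging E = E° − (0.0592/n)·log Q gives log Q = 2(+0.425 − (+0.292))/0.0592 = 4.493.
Balancing electrons gives Pt²⁺(aq) + 2 Fe²⁺(aq) → Pt(s) + 2 Fe³⁺(aq); thus Q = [Fe³⁺(aq)]^2 / ([Pt²⁺(aq)]·[Fe²⁺(aq)]^2).
Substituting the known concentrations and solving, log [Fe³⁺(aq)] = −0.370 and [Fe³⁺(aq)] = 0.43 M.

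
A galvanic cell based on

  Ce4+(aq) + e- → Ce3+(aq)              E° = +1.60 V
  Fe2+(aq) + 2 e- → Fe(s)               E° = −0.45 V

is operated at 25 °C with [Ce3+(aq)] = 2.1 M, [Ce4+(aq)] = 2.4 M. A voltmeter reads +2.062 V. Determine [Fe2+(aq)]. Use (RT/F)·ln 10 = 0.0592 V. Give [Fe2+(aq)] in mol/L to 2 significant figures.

Ce⁴⁺/Ce³⁺ is the cathode (higher E°); E°cell = +1.60 − (−0.45) = +2.05 V with n = 2.
Since E = E° − (0.0592/n)·log Q, log Q = n(E° − E)/0.0592 = −0.405.
Balancing electrons gives 2 Ce4+(aq) + Fe(s) → 2 Ce3+(aq) + Fe2+(aq); thus Q = ([Ce3+(aq)]^2·[Fe2+(aq)]) / [Ce4+(aq)]^2.
Solving for the unknown gives log [Fe2+(aq)] = −0.289, so [Fe2+(aq)] ≈ 0.51 M.

0.51 M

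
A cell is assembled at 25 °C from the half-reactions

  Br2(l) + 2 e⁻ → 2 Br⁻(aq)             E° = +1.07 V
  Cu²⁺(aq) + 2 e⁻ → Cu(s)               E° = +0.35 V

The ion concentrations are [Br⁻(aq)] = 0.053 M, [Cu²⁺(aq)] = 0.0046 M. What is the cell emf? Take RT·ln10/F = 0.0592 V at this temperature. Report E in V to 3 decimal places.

+0.865 V

Since E°(Br₂/Br⁻) > E°(Cu²⁺/Cu), Br₂/Br⁻ serves as the cathode.
E°cell = +1.07 − (+0.35) = +0.72 V, with n = 2 electrons transferred.
The balanced reaction is Br2(l) + Cu(s) → 2 Br⁻(aq) + Cu²⁺(aq), so Q = [Br⁻(aq)]^2·[Cu²⁺(aq)] = 1.29×10^−5 and log Q = −4.889.
Applying E = E° − (RT ln10/nF)·log Q gives +0.72 − (0.0592/2)(−4.889) = +0.865 V.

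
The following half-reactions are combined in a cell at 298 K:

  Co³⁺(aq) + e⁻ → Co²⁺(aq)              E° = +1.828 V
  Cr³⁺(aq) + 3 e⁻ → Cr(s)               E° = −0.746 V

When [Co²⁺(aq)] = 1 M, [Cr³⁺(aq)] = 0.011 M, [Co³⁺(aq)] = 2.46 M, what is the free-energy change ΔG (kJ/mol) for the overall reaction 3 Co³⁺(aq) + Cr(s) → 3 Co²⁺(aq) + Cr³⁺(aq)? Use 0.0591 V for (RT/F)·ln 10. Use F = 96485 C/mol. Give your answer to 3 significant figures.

With Co³⁺/Co²⁺ reduced at the cathode, E°cell = +1.828 − (−0.746) = +2.574 V and n = 3.
Q = ([Co²⁺(aq)]^3·[Cr³⁺(aq)]) / [Co³⁺(aq)]^3 = 0.000739, so log Q = −3.131 and E = +2.574 − (0.0591/3)(−3.131) = +2.6357 V.
Then ΔG = −nFE = −3 × 96485 × +2.6357 J/mol = −763 kJ/mol.

−763 kJ/mol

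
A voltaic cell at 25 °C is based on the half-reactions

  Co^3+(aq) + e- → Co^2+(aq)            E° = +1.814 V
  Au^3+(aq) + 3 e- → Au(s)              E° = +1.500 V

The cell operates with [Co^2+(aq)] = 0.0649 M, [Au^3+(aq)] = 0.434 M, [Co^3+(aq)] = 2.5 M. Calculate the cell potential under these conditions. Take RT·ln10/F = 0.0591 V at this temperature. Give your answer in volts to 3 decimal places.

Co³⁺/Co²⁺ is reduced (cathode, E° = +1.814 V) and Au³⁺/Au is oxidized (anode).
The standard potential is +1.814 − (+1.500) = +0.314 V and the balanced reaction transfers n = 3 electrons.
The balanced reaction is 3 Co^3+(aq) + Au(s) → 3 Co^2+(aq) + Au^3+(aq), so Q = ([Co^2+(aq)]^3·[Au^3+(aq)]) / [Co^3+(aq)]^3 = 7.59×10^−6 and log Q = −5.120.
Applying E = E° − (RT ln10/nF)·log Q gives +0.314 − (0.0591/3)(−5.120) = +0.415 V.

+0.415 V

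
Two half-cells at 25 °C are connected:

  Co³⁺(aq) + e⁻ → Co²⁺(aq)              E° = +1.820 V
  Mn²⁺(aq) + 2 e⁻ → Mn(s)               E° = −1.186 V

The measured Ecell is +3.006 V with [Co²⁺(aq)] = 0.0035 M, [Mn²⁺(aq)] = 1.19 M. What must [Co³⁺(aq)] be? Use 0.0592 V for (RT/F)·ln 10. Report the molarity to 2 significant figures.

0.0038 M

Co³⁺/Co²⁺ is the cathode (higher E°); E°cell = +1.820 − (−1.186) = +3.006 V with n = 2.
From the Nernst equation, log Q = n(E° − E)/0.0592 = 2·(+3.006 − (+3.006))/0.0592 = 0.000.
For 2 Co³⁺(aq) + Mn(s) → 2 Co²⁺(aq) + Mn²⁺(aq), the reaction quotient is Q = ([Co²⁺(aq)]^2·[Mn²⁺(aq)]) / [Co³⁺(aq)]^2.
Solving for the unknown gives log [Co³⁺(aq)] = −2.418, so [Co³⁺(aq)] ≈ 0.0038 M.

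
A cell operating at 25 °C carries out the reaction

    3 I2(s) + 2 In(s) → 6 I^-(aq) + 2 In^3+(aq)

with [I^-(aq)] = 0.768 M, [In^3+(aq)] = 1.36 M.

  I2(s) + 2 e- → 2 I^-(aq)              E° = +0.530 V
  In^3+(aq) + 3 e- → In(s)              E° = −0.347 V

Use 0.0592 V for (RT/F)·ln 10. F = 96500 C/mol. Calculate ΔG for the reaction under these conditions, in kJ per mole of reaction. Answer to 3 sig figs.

−510 kJ/mol

The standard cell potential is +0.530 − (−0.347) = +0.877 V, with n = 6 electrons in the balanced equation.
Here Q = [I^-(aq)]^6·[In^3+(aq)]^2 = 0.38 (log Q = −0.421), giving E = +0.877 − (0.0592/6)·(−0.421) = +0.8812 V.
ΔG = −nFE = −(6)(96500)(+0.8812) J/mol = −510 kJ/mol.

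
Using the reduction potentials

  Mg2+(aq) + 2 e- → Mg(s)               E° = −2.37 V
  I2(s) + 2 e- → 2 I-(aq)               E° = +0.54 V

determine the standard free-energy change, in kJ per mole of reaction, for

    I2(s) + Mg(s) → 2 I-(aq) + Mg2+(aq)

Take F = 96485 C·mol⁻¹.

In the reaction as written I2(s) is reduced, so the I₂/I⁻ couple is the cathode and Mg²⁺/Mg is the anode.
E°cell = +0.54 − (−2.37) = +2.91 V; balancing electrons gives n = 2.
ΔG° = −nFE°cell = −(2)(96485)(+2.91) J/mol = −562 kJ/mol.

−562 kJ/mol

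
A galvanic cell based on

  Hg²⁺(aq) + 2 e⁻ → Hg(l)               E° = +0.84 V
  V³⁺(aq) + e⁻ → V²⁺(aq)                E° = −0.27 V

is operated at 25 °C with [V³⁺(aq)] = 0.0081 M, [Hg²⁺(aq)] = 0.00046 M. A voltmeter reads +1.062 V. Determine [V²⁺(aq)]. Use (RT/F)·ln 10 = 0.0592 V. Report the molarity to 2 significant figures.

0.058 M

Hg²⁺/Hg is the cathode (higher E°); E°cell = +0.84 − (−0.27) = +1.11 V with n = 2.
Since E = E° − (0.0592/n)·log Q, log Q = n(E° − E)/0.0592 = 1.622.
Balancing electrons gives Hg²⁺(aq) + 2 V²⁺(aq) → Hg(l) + 2 V³⁺(aq); thus Q = [V³⁺(aq)]^2 / ([Hg²⁺(aq)]·[V²⁺(aq)]^2).
Isolating [V²⁺(aq)] in Q = 10^{1.622} yields log [V²⁺(aq)] = −1.234, i.e. 0.058 M.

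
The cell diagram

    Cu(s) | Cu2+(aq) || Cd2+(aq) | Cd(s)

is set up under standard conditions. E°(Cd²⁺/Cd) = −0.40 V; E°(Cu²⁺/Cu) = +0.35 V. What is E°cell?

−0.75 V

By convention the left-hand electrode in cell notation is the anode (oxidation) and the right-hand electrode is the cathode (reduction).
E°cell = E°(right) − E°(left) = −0.40 − (+0.35) = −0.75 V.
The negative sign shows that, as written, the cell would require an external voltage to drive the reaction.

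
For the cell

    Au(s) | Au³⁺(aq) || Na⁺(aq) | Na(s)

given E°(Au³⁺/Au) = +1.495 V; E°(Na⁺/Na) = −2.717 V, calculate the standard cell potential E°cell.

By convention the left-hand electrode in cell notation is the anode (oxidation) and the right-hand electrode is the cathode (reduction).
E°cell = E°(right) − E°(left) = −2.717 − (+1.495) = −4.212 V.
The negative sign shows that, as written, the cell would require an external voltage to drive the reaction.

−4.212 V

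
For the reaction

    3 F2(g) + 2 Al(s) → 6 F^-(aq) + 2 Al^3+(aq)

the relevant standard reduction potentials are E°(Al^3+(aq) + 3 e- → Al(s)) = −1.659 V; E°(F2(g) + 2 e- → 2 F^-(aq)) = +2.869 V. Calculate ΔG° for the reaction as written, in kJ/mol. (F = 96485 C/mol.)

−2621 kJ/mol

In the reaction as written F2(g) is reduced, so the F₂/F⁻ couple is the cathode and Al³⁺/Al is the anode.
E°cell = +2.869 − (−1.659) = +4.528 V; balancing electrons gives n = 6.
ΔG° = −nFE°cell = −(6)(96485)(+4.528) J/mol = −2621 kJ/mol.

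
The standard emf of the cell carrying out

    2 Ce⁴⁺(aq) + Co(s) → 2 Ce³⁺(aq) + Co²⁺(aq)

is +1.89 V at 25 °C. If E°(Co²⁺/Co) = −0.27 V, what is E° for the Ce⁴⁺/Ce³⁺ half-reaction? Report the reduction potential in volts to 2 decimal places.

In the reaction as written the Ce⁴⁺/Ce³⁺ couple is reduced (cathode) and Co²⁺/Co is oxidized (anode), so E°cell = E°(Ce⁴⁺/Ce³⁺) − E°(Co²⁺/Co).
E°(Ce⁴⁺/Ce³⁺) = E°cell + E°(anode) = +1.89 + (−0.27) = +1.62 V.

+1.62 V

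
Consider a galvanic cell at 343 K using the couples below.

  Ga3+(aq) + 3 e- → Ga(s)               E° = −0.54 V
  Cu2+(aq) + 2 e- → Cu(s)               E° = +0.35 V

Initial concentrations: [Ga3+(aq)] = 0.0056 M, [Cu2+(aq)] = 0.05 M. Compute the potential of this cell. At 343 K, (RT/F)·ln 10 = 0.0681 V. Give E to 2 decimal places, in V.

The Cu²⁺/Cu couple has the more positive E°, so it is the cathode; Ga³⁺/Ga is the anode.
E°cell = E°cat − E°an = +0.35 − (−0.54) = +0.89 V; n = 6.
The balanced reaction is 3 Cu2+(aq) + 2 Ga(s) → 3 Cu(s) + 2 Ga3+(aq), so Q = [Ga3+(aq)]^2 / [Cu2+(aq)]^3 = 0.251 and log Q = −0.601.
Applying E = E° − (RT ln10/nF)·log Q gives +0.89 − (0.0681/6)(−0.601) = +0.90 V.

+0.90 V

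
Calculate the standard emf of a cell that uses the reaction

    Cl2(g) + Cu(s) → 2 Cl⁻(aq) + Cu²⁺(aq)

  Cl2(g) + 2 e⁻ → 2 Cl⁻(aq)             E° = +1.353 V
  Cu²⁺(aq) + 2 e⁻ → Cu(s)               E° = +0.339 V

+1.014 V

In the reaction as written, Cl2(g) is reduced (cathode) and Cu²⁺(aq) is produced by oxidation at the anode.
E°cell = E°(cathode) − E°(anode) = +1.353 − (+0.339) = +1.014 V.
The positive value indicates the reaction is spontaneous as written.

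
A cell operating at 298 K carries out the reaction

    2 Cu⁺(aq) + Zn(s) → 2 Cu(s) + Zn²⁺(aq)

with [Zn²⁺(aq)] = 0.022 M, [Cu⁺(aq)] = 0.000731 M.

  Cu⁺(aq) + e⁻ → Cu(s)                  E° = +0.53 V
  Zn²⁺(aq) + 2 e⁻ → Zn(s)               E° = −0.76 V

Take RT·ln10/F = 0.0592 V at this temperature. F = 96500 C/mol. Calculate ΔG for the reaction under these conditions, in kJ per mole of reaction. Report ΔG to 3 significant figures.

With Cu⁺/Cu reduced at the cathode, E°cell = +0.53 − (−0.76) = +1.29 V and n = 2.
Here Q = [Zn²⁺(aq)] / [Cu⁺(aq)]^2 = 4.12×10^4 (log Q = 4.615), giving E = +1.29 − (0.0592/2)·(4.615) = +1.1534 V.
ΔG = −nFE = −(2)(96500)(+1.1534) J/mol = −223 kJ/mol.

−223 kJ/mol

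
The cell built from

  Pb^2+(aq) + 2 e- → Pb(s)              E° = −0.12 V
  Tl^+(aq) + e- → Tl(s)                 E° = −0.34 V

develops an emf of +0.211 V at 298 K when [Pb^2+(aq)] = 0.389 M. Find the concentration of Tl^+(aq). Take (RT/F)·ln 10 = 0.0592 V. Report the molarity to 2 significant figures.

The Pb²⁺/Pb couple has the larger reduction potential, so it is the cathode: E°cell = −0.12 − (−0.34) = +0.22 V and n = 2.
Rearranging E = E° − (0.0592/n)·log Q gives log Q = 2(+0.22 − (+0.211))/0.0592 = 0.304.
Balancing electrons gives Pb^2+(aq) + 2 Tl(s) → Pb(s) + 2 Tl^+(aq); thus Q = [Tl^+(aq)]^2 / [Pb^2+(aq)].
Isolating [Tl^+(aq)] in Q = 10^{0.304} yields log [Tl^+(aq)] = −0.053, i.e. 0.89 M.

0.89 M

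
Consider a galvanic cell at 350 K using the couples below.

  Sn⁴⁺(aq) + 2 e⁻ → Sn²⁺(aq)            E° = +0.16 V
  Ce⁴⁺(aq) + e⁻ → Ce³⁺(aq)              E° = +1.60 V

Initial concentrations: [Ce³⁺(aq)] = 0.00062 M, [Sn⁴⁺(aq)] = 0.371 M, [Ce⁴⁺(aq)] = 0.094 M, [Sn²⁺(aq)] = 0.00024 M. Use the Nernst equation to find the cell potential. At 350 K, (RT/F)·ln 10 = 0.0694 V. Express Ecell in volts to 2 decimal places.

The Ce⁴⁺/Ce³⁺ couple has the more positive E°, so it is the cathode; Sn⁴⁺/Sn²⁺ is the anode.
E°cell = +1.60 − (+0.16) = +1.44 V, with n = 2 electrons transferred.
For the overall reaction 2 Ce⁴⁺(aq) + Sn²⁺(aq) → 2 Ce³⁺(aq) + Sn⁴⁺(aq), Q = ([Ce³⁺(aq)]^2·[Sn⁴⁺(aq)]) / ([Ce⁴⁺(aq)]^2·[Sn²⁺(aq)]) = 0.0672, giving log Q = −1.172.
By the Nernst equation, E = +1.44 − (0.0694/2)·(−1.172) = +1.48 V.

+1.48 V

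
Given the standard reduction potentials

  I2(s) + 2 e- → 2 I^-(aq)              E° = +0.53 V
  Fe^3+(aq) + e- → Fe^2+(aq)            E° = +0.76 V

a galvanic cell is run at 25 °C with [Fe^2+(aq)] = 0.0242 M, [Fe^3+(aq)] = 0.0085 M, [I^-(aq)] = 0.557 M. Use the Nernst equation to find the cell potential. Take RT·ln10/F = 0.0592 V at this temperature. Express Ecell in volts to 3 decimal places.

Fe³⁺/Fe²⁺ is reduced (cathode, E° = +0.76 V) and I₂/I⁻ is oxidized (anode).
The standard potential is +0.76 − (+0.53) = +0.23 V and the balanced reaction transfers n = 2 electrons.
For the overall reaction 2 Fe^3+(aq) + 2 I^-(aq) → 2 Fe^2+(aq) + I2(s), Q = [Fe^2+(aq)]^2 / ([Fe^3+(aq)]^2·[I^-(aq)]^2) = 26.1, giving log Q = 1.417.
E = E° − (0.0592/n)·log Q = +0.23 − (0.0592/2)(1.417) = +0.188 V.

+0.188 V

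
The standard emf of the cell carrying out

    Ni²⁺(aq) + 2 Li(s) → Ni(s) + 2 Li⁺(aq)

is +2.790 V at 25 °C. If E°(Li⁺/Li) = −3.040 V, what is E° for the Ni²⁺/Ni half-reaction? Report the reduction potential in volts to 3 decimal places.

In the reaction as written the Ni²⁺/Ni couple is reduced (cathode) and Li⁺/Li is oxidized (anode), so E°cell = E°(Ni²⁺/Ni) − E°(Li⁺/Li).
E°(Ni²⁺/Ni) = E°cell + E°(anode) = +2.790 + (−3.040) = −0.250 V.

−0.250 V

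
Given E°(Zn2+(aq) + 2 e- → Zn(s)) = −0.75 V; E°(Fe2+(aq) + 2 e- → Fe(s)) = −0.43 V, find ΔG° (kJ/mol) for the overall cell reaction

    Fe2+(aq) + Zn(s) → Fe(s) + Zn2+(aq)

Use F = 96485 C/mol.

−61.8 kJ/mol

In the reaction as written Fe2+(aq) is reduced, so the Fe²⁺/Fe couple is the cathode and Zn²⁺/Zn is the anode.
E°cell = −0.43 − (−0.75) = +0.32 V; balancing electrons gives n = 2.
ΔG° = −nFE°cell = −(2)(96485)(+0.32) J/mol = −61.8 kJ/mol.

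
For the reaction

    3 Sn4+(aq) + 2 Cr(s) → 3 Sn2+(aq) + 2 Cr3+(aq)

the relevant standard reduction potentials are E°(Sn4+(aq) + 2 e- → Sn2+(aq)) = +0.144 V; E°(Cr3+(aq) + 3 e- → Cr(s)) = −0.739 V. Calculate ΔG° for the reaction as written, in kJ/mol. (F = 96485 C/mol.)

In the reaction as written Sn4+(aq) is reduced, so the Sn⁴⁺/Sn²⁺ couple is the cathode and Cr³⁺/Cr is the anode.
E°cell = +0.144 − (−0.739) = +0.883 V; balancing electrons gives n = 6.
ΔG° = −nFE°cell = −(6)(96485)(+0.883) J/mol = −511 kJ/mol.

−511 kJ/mol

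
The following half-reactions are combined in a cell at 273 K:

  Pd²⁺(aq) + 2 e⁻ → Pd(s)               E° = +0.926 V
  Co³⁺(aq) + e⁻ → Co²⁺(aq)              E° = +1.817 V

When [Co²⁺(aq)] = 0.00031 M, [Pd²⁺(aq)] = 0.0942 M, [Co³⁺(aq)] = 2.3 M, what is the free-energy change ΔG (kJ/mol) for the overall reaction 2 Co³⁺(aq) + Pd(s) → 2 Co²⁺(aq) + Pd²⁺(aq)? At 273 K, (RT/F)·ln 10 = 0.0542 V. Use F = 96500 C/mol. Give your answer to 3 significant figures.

−218 kJ/mol

The standard cell potential is +1.817 − (+0.926) = +0.891 V, with n = 2 electrons in the balanced equation.
Here Q = ([Co²⁺(aq)]^2·[Pd²⁺(aq)]) / [Co³⁺(aq)]^2 = 1.71×10^−9 (log Q = −8.767), giving E = +0.891 − (0.0542/2)·(−8.767) = +1.1286 V.
ΔG = −nFE = −(2)(96500)(+1.1286) J/mol = −218 kJ/mol.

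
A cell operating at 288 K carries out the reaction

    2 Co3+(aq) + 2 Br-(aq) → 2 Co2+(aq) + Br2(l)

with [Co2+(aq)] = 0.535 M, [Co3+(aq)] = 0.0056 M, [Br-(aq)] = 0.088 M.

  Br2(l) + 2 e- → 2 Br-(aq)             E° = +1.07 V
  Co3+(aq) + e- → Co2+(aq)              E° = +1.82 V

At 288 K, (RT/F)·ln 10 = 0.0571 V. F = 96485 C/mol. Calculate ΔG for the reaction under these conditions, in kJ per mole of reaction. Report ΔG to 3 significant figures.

The standard cell potential is +1.82 − (+1.07) = +0.75 V, with n = 2 electrons in the balanced equation.
The reaction quotient is [Co2+(aq)]^2 / ([Co3+(aq)]^2·[Br-(aq)]^2) = 1.18×10^6; by Nernst, E = +0.75 − (0.0571/2)(6.071) = +0.5767 V.
Finally ΔG = −nFE = −(2)(96485 C/mol)(+0.5767 V) = −111 kJ/mol.

−111 kJ/mol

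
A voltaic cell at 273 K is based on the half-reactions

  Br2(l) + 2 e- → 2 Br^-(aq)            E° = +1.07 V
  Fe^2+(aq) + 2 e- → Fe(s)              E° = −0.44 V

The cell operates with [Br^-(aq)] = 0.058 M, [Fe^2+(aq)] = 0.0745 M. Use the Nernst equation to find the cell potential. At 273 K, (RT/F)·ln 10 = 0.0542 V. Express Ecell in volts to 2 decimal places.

The Br₂/Br⁻ couple has the more positive E°, so it is the cathode; Fe²⁺/Fe is the anode.
E°cell = E°cat − E°an = +1.07 − (−0.44) = +1.51 V; n = 2.
For the overall reaction Br2(l) + Fe(s) → 2 Br^-(aq) + Fe^2+(aq), Q = [Br^-(aq)]^2·[Fe^2+(aq)] = 0.000251, giving log Q = −3.601.
By the Nernst equation, E = +1.51 − (0.0542/2)·(−3.601) = +1.61 V.

+1.61 V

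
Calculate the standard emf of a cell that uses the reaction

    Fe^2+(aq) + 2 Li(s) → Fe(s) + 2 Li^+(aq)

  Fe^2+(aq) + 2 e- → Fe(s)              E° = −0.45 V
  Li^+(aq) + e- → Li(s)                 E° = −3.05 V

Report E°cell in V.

In the reaction as written, Fe^2+(aq) is reduced (cathode) and Li^+(aq) is produced by oxidation at the anode.
E°cell = E°(cathode) − E°(anode) = −0.45 − (−3.05) = +2.60 V.

+2.60 V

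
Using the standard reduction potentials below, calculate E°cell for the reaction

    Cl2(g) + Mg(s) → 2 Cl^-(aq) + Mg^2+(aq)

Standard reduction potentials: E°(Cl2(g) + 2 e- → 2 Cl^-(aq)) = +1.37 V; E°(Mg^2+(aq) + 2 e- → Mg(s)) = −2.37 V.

Cl2(g) gains electrons, so the Cl₂/Cl⁻ couple is the cathode; the Mg²⁺/Mg couple is the anode.
E°cell = E°(cathode) − E°(anode) = +1.37 − (−2.37) = +3.74 V.
The positive value indicates the reaction is spontaneous as written.

+3.74 V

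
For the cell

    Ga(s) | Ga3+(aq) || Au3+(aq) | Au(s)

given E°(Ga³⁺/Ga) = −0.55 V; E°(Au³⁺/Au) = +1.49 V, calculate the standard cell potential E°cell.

+2.04 V

By convention the left-hand electrode in cell notation is the anode (oxidation) and the right-hand electrode is the cathode (reduction).
E°cell = E°(right) − E°(left) = +1.49 − (−0.55) = +2.04 V.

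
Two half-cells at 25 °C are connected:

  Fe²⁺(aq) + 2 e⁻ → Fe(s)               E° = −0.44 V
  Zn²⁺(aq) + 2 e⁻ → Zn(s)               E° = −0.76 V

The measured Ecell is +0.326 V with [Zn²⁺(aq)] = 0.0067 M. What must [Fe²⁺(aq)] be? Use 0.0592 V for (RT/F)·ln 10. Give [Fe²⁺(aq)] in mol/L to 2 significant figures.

0.011 M

Fe²⁺/Fe is the cathode (higher E°); E°cell = −0.44 − (−0.76) = +0.32 V with n = 2.
From the Nernst equation, log Q = n(E° − E)/0.0592 = 2·(+0.32 − (+0.326))/0.0592 = −0.203.
The balanced reaction is Fe²⁺(aq) + Zn(s) → Fe(s) + Zn²⁺(aq), so Q = [Zn²⁺(aq)] / [Fe²⁺(aq)].
Isolating [Fe²⁺(aq)] in Q = 10^{−0.203} yields log [Fe²⁺(aq)] = −1.971, i.e. 0.011 M.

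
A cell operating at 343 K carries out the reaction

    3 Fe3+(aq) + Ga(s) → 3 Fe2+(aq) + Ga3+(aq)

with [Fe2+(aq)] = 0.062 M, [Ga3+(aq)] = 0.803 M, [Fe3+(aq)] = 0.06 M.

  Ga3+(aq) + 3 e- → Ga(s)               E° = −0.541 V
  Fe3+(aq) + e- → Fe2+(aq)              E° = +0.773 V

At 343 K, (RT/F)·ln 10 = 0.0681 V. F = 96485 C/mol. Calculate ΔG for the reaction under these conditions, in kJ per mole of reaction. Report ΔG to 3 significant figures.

−381 kJ/mol

E°cell = +0.773 − (−0.541) = +1.314 V; the balanced reaction transfers n = 3 electrons.
Here Q = ([Fe2+(aq)]^3·[Ga3+(aq)]) / [Fe3+(aq)]^3 = 0.886 (log Q = −0.053), giving E = +1.314 − (0.0681/3)·(−0.053) = +1.3152 V.
Then ΔG = −nFE = −3 × 96485 × +1.3152 J/mol = −381 kJ/mol.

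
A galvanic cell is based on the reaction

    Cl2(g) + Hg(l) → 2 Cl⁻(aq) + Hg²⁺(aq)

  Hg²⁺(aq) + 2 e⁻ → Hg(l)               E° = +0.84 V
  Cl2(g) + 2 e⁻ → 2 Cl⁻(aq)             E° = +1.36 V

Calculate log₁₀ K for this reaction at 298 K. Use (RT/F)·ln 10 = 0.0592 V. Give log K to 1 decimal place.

log K = 17.6

The Cl₂/Cl⁻ couple is reduced (cathode); E°cell = +1.36 − (+0.84) = +0.52 V with n = 2.
At equilibrium E = 0, so log K = nE°cell / 0.0592 = (2)(+0.52) / 0.0592 = 17.6.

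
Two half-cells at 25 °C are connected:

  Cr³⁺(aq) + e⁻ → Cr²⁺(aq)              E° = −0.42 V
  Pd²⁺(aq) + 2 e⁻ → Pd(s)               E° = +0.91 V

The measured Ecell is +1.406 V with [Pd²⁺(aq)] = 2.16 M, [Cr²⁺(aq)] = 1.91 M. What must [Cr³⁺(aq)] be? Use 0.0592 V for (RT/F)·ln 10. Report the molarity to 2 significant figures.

With Pd²⁺/Pd at the cathode and Cr³⁺/Cr²⁺ at the anode, E°cell = +0.91 − (−0.42) = +1.33 V (n = 2).
Since E = E° − (0.0592/n)·log Q, log Q = n(E° − E)/0.0592 = −2.568.
Balancing electrons gives Pd²⁺(aq) + 2 Cr²⁺(aq) → Pd(s) + 2 Cr³⁺(aq); thus Q = [Cr³⁺(aq)]^2 / ([Pd²⁺(aq)]·[Cr²⁺(aq)]^2).
Isolating [Cr³⁺(aq)] in Q = 10^{−2.568} yields log [Cr³⁺(aq)] = −0.836, i.e. 0.15 M.

0.15 M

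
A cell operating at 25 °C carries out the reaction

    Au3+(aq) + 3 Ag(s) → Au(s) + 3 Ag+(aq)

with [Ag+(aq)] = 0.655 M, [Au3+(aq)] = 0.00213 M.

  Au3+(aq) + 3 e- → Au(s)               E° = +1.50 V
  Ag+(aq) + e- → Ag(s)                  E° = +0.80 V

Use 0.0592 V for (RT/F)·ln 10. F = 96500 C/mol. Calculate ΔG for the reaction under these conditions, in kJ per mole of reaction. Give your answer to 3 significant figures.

−191 kJ/mol

The standard cell potential is +1.50 − (+0.80) = +0.70 V, with n = 3 electrons in the balanced equation.
The reaction quotient is [Ag+(aq)]^3 / [Au3+(aq)] = 132; by Nernst, E = +0.70 − (0.0592/3)(2.120) = +0.6582 V.
ΔG = −nFE = −(3)(96500)(+0.6582) J/mol = −191 kJ/mol.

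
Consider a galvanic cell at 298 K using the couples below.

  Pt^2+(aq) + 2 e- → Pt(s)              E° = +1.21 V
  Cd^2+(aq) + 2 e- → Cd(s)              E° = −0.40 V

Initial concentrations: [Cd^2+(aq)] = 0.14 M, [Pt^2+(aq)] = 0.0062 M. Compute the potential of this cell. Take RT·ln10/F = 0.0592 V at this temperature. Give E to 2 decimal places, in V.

Pt²⁺/Pt is reduced (cathode, E° = +1.21 V) and Cd²⁺/Cd is oxidized (anode).
The standard potential is +1.21 − (−0.40) = +1.61 V and the balanced reaction transfers n = 2 electrons.
Balancing gives Pt^2+(aq) + Cd(s) → Pt(s) + Cd^2+(aq); hence Q = [Cd^2+(aq)] / [Pt^2+(aq)] = 22.6 (log Q = 1.354).
By the Nernst equation, E = +1.61 − (0.0592/2)·(1.354) = +1.57 V.

+1.57 V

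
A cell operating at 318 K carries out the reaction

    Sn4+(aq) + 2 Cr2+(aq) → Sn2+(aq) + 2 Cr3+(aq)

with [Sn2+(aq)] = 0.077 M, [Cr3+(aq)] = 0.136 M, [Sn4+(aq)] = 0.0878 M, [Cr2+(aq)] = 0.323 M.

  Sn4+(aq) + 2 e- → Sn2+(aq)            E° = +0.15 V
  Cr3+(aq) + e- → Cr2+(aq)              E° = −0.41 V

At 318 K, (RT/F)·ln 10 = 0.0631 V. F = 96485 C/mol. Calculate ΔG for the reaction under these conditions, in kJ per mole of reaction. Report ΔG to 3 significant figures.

E°cell = +0.15 − (−0.41) = +0.56 V; the balanced reaction transfers n = 2 electrons.
The reaction quotient is ([Sn2+(aq)]·[Cr3+(aq)]^2) / ([Sn4+(aq)]·[Cr2+(aq)]^2) = 0.155; by Nernst, E = +0.56 − (0.0631/2)(−0.808) = +0.5855 V.
ΔG = −nFE = −(2)(96485)(+0.5855) J/mol = −113 kJ/mol.

−113 kJ/mol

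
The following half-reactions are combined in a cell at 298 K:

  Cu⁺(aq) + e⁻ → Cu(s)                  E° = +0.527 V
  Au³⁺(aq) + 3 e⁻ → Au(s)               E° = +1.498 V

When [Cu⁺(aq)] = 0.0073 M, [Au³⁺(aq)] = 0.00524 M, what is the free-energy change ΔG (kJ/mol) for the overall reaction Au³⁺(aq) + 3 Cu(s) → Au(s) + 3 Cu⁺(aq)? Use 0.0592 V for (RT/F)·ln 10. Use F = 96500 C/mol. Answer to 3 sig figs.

The standard cell potential is +1.498 − (+0.527) = +0.971 V, with n = 3 electrons in the balanced equation.
Here Q = [Cu⁺(aq)]^3 / [Au³⁺(aq)] = 7.42×10^−5 (log Q = −4.129), giving E = +0.971 − (0.0592/3)·(−4.129) = +1.0525 V.
Finally ΔG = −nFE = −(3)(96500 C/mol)(+1.0525 V) = −305 kJ/mol.

−305 kJ/mol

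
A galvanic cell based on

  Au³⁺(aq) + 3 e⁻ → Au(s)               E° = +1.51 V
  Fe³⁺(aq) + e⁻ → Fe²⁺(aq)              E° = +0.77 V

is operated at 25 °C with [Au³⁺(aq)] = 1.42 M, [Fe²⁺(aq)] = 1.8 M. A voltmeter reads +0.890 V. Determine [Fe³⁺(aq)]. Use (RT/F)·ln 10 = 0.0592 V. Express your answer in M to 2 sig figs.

The Au³⁺/Au couple has the larger reduction potential, so it is the cathode: E°cell = +1.51 − (+0.77) = +0.74 V and n = 3.
Since E = E° − (0.0592/n)·log Q, log Q = n(E° − E)/0.0592 = −7.601.
For Au³⁺(aq) + 3 Fe²⁺(aq) → Au(s) + 3 Fe³⁺(aq), the reaction quotient is Q = [Fe³⁺(aq)]^3 / ([Au³⁺(aq)]·[Fe²⁺(aq)]^3).
Substituting the known concentrations and solving, log [Fe³⁺(aq)] = −2.228 and [Fe³⁺(aq)] = 0.0059 M.

0.0059 M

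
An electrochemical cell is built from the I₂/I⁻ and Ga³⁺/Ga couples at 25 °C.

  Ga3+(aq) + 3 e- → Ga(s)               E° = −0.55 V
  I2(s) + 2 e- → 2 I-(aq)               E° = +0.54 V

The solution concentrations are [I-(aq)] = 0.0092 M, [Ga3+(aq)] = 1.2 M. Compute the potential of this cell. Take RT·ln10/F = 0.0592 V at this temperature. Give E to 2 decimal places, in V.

+1.21 V

The I₂/I⁻ couple has the more positive E°, so it is the cathode; Ga³⁺/Ga is the anode.
The standard potential is +0.54 − (−0.55) = +1.09 V and the balanced reaction transfers n = 6 electrons.
For the overall reaction 3 I2(s) + 2 Ga(s) → 6 I-(aq) + 2 Ga3+(aq), Q = [I-(aq)]^6·[Ga3+(aq)]^2 = 8.73×10^−13, giving log Q = −12.059.
E = E° − (0.0592/n)·log Q = +1.09 − (0.0592/6)(−12.059) = +1.21 V.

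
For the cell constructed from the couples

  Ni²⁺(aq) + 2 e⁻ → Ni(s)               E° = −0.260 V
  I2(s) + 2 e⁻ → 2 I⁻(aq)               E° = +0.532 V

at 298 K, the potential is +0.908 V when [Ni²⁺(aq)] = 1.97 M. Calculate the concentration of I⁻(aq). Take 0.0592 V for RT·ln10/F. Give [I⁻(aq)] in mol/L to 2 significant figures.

The I₂/I⁻ couple has the larger reduction potential, so it is the cathode: E°cell = +0.532 − (−0.260) = +0.792 V and n = 2.
Since E = E° − (0.0592/n)·log Q, log Q = n(E° − E)/0.0592 = −3.919.
For I2(s) + Ni(s) → 2 I⁻(aq) + Ni²⁺(aq), the reaction quotient is Q = [I⁻(aq)]^2·[Ni²⁺(aq)].
Isolating [I⁻(aq)] in Q = 10^{−3.919} yields log [I⁻(aq)] = −2.107, i.e. 0.0078 M.

0.0078 M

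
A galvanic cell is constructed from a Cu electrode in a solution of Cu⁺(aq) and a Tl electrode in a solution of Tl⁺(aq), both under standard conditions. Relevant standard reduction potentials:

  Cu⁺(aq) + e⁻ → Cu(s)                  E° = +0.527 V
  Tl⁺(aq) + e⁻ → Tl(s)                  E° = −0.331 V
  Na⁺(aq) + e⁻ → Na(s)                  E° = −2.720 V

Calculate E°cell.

+0.858 V

The Cu⁺/Cu couple has the higher E°, so Cu ion is reduced (cathode) and Tl is oxidized (anode).
E°cell = E°(cathode) − E°(anode) = +0.527 − (−0.331) = +0.858 V.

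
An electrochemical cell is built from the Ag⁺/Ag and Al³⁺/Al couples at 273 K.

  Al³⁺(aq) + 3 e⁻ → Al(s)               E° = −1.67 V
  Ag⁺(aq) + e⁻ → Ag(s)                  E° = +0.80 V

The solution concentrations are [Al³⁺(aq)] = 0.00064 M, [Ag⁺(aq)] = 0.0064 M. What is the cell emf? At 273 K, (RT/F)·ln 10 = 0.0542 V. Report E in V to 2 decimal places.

+2.41 V

The Ag⁺/Ag couple has the more positive E°, so it is the cathode; Al³⁺/Al is the anode.
The standard potential is +0.80 − (−1.67) = +2.47 V and the balanced reaction transfers n = 3 electrons.
Balancing gives 3 Ag⁺(aq) + Al(s) → 3 Ag(s) + Al³⁺(aq); hence Q = [Al³⁺(aq)] / [Ag⁺(aq)]^3 = 2.44×10^3 (log Q = 3.388).
Applying E = E° − (RT ln10/nF)·log Q gives +2.47 − (0.0542/3)(3.388) = +2.41 V.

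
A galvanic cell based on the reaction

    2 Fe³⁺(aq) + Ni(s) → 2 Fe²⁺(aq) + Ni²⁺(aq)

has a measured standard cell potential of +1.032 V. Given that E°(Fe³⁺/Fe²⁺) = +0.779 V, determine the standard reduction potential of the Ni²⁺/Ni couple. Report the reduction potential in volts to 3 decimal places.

In the reaction as written the Fe³⁺/Fe²⁺ couple is reduced (cathode) and Ni²⁺/Ni is oxidized (anode), so E°cell = E°(Fe³⁺/Fe²⁺) − E°(Ni²⁺/Ni).
E°(Ni²⁺/Ni) = E°(cathode) − E°cell = +0.779 − (+1.032) = −0.253 V.

−0.253 V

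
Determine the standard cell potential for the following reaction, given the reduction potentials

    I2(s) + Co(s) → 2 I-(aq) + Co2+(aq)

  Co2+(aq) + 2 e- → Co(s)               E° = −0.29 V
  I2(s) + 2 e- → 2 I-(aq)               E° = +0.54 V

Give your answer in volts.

+0.83 V

In the reaction as written, I2(s) is reduced (cathode) and Co2+(aq) is produced by oxidation at the anode.
E°cell = E°(cathode) − E°(anode) = +0.54 − (−0.29) = +0.83 V.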